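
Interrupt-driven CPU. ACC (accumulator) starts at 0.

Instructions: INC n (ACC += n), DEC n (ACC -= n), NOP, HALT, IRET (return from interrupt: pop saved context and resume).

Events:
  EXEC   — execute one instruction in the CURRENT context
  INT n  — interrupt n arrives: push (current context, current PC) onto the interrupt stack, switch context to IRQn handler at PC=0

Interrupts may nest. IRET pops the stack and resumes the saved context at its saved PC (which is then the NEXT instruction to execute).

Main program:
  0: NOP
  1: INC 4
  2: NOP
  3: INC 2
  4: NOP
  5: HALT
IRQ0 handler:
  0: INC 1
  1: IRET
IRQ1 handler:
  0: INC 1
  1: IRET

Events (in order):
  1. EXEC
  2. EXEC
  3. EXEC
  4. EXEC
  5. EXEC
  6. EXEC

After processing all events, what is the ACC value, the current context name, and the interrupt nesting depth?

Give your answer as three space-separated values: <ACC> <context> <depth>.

Event 1 (EXEC): [MAIN] PC=0: NOP
Event 2 (EXEC): [MAIN] PC=1: INC 4 -> ACC=4
Event 3 (EXEC): [MAIN] PC=2: NOP
Event 4 (EXEC): [MAIN] PC=3: INC 2 -> ACC=6
Event 5 (EXEC): [MAIN] PC=4: NOP
Event 6 (EXEC): [MAIN] PC=5: HALT

Answer: 6 MAIN 0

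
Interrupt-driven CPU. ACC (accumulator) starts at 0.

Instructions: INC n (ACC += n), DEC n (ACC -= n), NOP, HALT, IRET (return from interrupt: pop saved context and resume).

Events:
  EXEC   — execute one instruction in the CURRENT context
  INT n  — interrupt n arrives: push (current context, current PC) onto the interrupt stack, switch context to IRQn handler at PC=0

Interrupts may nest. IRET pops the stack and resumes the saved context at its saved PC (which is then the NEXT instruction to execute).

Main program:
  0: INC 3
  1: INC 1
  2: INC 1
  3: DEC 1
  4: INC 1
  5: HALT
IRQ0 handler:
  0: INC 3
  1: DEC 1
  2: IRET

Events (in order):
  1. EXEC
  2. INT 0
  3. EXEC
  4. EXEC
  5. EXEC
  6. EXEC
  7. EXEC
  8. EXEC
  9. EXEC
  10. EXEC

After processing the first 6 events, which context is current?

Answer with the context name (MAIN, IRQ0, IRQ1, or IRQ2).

Answer: MAIN

Derivation:
Event 1 (EXEC): [MAIN] PC=0: INC 3 -> ACC=3
Event 2 (INT 0): INT 0 arrives: push (MAIN, PC=1), enter IRQ0 at PC=0 (depth now 1)
Event 3 (EXEC): [IRQ0] PC=0: INC 3 -> ACC=6
Event 4 (EXEC): [IRQ0] PC=1: DEC 1 -> ACC=5
Event 5 (EXEC): [IRQ0] PC=2: IRET -> resume MAIN at PC=1 (depth now 0)
Event 6 (EXEC): [MAIN] PC=1: INC 1 -> ACC=6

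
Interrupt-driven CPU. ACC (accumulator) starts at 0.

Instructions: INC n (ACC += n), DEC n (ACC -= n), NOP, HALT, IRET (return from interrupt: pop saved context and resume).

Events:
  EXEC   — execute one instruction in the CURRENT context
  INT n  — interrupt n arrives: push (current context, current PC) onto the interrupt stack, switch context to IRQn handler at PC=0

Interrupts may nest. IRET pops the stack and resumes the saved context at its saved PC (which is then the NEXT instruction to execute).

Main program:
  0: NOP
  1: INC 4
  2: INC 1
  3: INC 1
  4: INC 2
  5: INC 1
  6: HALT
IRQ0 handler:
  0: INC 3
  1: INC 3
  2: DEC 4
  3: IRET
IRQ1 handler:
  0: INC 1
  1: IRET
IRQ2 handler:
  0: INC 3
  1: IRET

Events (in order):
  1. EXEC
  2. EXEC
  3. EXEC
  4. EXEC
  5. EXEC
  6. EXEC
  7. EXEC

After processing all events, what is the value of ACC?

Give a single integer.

Answer: 9

Derivation:
Event 1 (EXEC): [MAIN] PC=0: NOP
Event 2 (EXEC): [MAIN] PC=1: INC 4 -> ACC=4
Event 3 (EXEC): [MAIN] PC=2: INC 1 -> ACC=5
Event 4 (EXEC): [MAIN] PC=3: INC 1 -> ACC=6
Event 5 (EXEC): [MAIN] PC=4: INC 2 -> ACC=8
Event 6 (EXEC): [MAIN] PC=5: INC 1 -> ACC=9
Event 7 (EXEC): [MAIN] PC=6: HALT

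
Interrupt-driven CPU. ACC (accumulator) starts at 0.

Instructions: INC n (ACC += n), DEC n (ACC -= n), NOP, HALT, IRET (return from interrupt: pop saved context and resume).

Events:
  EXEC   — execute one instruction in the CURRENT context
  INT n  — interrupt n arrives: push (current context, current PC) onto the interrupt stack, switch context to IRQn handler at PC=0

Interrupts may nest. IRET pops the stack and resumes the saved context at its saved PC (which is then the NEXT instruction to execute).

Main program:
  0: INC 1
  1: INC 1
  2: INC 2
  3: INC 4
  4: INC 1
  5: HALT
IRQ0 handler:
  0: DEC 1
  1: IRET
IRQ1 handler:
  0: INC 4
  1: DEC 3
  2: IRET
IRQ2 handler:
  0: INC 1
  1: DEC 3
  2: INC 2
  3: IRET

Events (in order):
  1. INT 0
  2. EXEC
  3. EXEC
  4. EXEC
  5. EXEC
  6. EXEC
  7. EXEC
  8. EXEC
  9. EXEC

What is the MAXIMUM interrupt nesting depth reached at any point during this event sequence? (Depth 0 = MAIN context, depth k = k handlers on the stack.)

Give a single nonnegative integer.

Event 1 (INT 0): INT 0 arrives: push (MAIN, PC=0), enter IRQ0 at PC=0 (depth now 1) [depth=1]
Event 2 (EXEC): [IRQ0] PC=0: DEC 1 -> ACC=-1 [depth=1]
Event 3 (EXEC): [IRQ0] PC=1: IRET -> resume MAIN at PC=0 (depth now 0) [depth=0]
Event 4 (EXEC): [MAIN] PC=0: INC 1 -> ACC=0 [depth=0]
Event 5 (EXEC): [MAIN] PC=1: INC 1 -> ACC=1 [depth=0]
Event 6 (EXEC): [MAIN] PC=2: INC 2 -> ACC=3 [depth=0]
Event 7 (EXEC): [MAIN] PC=3: INC 4 -> ACC=7 [depth=0]
Event 8 (EXEC): [MAIN] PC=4: INC 1 -> ACC=8 [depth=0]
Event 9 (EXEC): [MAIN] PC=5: HALT [depth=0]
Max depth observed: 1

Answer: 1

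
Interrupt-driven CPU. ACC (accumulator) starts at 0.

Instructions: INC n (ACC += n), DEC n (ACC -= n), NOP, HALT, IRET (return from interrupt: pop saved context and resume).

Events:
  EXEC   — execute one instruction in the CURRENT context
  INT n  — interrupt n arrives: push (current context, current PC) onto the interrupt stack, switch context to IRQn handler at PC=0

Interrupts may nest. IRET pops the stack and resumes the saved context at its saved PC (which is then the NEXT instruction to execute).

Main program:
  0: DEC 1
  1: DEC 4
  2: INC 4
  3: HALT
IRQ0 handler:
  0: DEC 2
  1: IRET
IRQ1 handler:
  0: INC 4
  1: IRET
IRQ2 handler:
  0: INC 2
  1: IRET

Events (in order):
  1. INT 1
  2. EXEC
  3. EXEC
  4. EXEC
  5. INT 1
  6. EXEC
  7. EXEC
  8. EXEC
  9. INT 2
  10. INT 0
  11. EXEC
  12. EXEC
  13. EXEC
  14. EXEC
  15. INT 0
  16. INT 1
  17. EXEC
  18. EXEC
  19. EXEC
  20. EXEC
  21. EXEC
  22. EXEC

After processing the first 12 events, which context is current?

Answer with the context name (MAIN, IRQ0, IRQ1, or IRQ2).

Answer: IRQ2

Derivation:
Event 1 (INT 1): INT 1 arrives: push (MAIN, PC=0), enter IRQ1 at PC=0 (depth now 1)
Event 2 (EXEC): [IRQ1] PC=0: INC 4 -> ACC=4
Event 3 (EXEC): [IRQ1] PC=1: IRET -> resume MAIN at PC=0 (depth now 0)
Event 4 (EXEC): [MAIN] PC=0: DEC 1 -> ACC=3
Event 5 (INT 1): INT 1 arrives: push (MAIN, PC=1), enter IRQ1 at PC=0 (depth now 1)
Event 6 (EXEC): [IRQ1] PC=0: INC 4 -> ACC=7
Event 7 (EXEC): [IRQ1] PC=1: IRET -> resume MAIN at PC=1 (depth now 0)
Event 8 (EXEC): [MAIN] PC=1: DEC 4 -> ACC=3
Event 9 (INT 2): INT 2 arrives: push (MAIN, PC=2), enter IRQ2 at PC=0 (depth now 1)
Event 10 (INT 0): INT 0 arrives: push (IRQ2, PC=0), enter IRQ0 at PC=0 (depth now 2)
Event 11 (EXEC): [IRQ0] PC=0: DEC 2 -> ACC=1
Event 12 (EXEC): [IRQ0] PC=1: IRET -> resume IRQ2 at PC=0 (depth now 1)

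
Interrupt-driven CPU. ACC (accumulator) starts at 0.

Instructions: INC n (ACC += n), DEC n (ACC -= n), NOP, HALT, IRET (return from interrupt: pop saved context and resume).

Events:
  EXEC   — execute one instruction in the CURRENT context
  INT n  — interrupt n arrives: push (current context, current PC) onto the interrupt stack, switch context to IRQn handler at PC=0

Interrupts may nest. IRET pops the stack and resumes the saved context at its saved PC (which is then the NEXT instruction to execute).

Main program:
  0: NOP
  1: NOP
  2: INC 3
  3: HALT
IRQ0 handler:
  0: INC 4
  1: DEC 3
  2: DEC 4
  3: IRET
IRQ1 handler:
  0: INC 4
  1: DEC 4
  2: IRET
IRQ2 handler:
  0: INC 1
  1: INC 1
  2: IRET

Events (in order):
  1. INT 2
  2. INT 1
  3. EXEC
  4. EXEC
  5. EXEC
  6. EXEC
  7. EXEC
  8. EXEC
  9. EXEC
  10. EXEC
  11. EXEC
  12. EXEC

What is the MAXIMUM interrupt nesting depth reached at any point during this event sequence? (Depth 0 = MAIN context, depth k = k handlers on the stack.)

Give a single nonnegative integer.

Answer: 2

Derivation:
Event 1 (INT 2): INT 2 arrives: push (MAIN, PC=0), enter IRQ2 at PC=0 (depth now 1) [depth=1]
Event 2 (INT 1): INT 1 arrives: push (IRQ2, PC=0), enter IRQ1 at PC=0 (depth now 2) [depth=2]
Event 3 (EXEC): [IRQ1] PC=0: INC 4 -> ACC=4 [depth=2]
Event 4 (EXEC): [IRQ1] PC=1: DEC 4 -> ACC=0 [depth=2]
Event 5 (EXEC): [IRQ1] PC=2: IRET -> resume IRQ2 at PC=0 (depth now 1) [depth=1]
Event 6 (EXEC): [IRQ2] PC=0: INC 1 -> ACC=1 [depth=1]
Event 7 (EXEC): [IRQ2] PC=1: INC 1 -> ACC=2 [depth=1]
Event 8 (EXEC): [IRQ2] PC=2: IRET -> resume MAIN at PC=0 (depth now 0) [depth=0]
Event 9 (EXEC): [MAIN] PC=0: NOP [depth=0]
Event 10 (EXEC): [MAIN] PC=1: NOP [depth=0]
Event 11 (EXEC): [MAIN] PC=2: INC 3 -> ACC=5 [depth=0]
Event 12 (EXEC): [MAIN] PC=3: HALT [depth=0]
Max depth observed: 2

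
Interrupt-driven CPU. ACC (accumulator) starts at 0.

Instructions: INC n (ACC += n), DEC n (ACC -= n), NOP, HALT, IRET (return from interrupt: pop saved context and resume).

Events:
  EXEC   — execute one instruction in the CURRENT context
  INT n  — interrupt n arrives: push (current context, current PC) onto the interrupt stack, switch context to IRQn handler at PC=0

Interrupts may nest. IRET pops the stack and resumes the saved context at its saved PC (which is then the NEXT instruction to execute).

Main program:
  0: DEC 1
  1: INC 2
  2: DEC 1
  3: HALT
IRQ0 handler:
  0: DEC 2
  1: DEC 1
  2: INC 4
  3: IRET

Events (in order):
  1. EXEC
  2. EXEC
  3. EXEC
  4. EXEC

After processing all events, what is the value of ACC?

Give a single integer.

Event 1 (EXEC): [MAIN] PC=0: DEC 1 -> ACC=-1
Event 2 (EXEC): [MAIN] PC=1: INC 2 -> ACC=1
Event 3 (EXEC): [MAIN] PC=2: DEC 1 -> ACC=0
Event 4 (EXEC): [MAIN] PC=3: HALT

Answer: 0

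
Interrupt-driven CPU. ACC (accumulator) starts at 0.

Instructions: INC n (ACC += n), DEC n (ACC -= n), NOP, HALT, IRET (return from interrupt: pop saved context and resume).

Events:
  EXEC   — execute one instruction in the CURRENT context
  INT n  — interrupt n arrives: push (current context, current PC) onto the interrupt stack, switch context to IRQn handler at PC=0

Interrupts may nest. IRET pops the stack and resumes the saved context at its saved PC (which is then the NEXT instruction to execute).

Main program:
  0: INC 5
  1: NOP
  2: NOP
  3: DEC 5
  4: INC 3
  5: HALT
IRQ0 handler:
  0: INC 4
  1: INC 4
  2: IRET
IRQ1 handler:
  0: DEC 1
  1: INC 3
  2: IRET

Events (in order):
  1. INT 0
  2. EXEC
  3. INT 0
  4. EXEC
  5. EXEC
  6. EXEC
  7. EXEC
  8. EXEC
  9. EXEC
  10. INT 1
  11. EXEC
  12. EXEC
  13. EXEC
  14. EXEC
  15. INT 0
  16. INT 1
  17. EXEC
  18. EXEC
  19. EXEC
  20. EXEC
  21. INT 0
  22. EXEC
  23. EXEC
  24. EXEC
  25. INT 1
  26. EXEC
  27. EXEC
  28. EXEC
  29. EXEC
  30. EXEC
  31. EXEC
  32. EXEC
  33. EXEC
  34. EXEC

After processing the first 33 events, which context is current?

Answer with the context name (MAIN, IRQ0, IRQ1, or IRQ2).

Answer: MAIN

Derivation:
Event 1 (INT 0): INT 0 arrives: push (MAIN, PC=0), enter IRQ0 at PC=0 (depth now 1)
Event 2 (EXEC): [IRQ0] PC=0: INC 4 -> ACC=4
Event 3 (INT 0): INT 0 arrives: push (IRQ0, PC=1), enter IRQ0 at PC=0 (depth now 2)
Event 4 (EXEC): [IRQ0] PC=0: INC 4 -> ACC=8
Event 5 (EXEC): [IRQ0] PC=1: INC 4 -> ACC=12
Event 6 (EXEC): [IRQ0] PC=2: IRET -> resume IRQ0 at PC=1 (depth now 1)
Event 7 (EXEC): [IRQ0] PC=1: INC 4 -> ACC=16
Event 8 (EXEC): [IRQ0] PC=2: IRET -> resume MAIN at PC=0 (depth now 0)
Event 9 (EXEC): [MAIN] PC=0: INC 5 -> ACC=21
Event 10 (INT 1): INT 1 arrives: push (MAIN, PC=1), enter IRQ1 at PC=0 (depth now 1)
Event 11 (EXEC): [IRQ1] PC=0: DEC 1 -> ACC=20
Event 12 (EXEC): [IRQ1] PC=1: INC 3 -> ACC=23
Event 13 (EXEC): [IRQ1] PC=2: IRET -> resume MAIN at PC=1 (depth now 0)
Event 14 (EXEC): [MAIN] PC=1: NOP
Event 15 (INT 0): INT 0 arrives: push (MAIN, PC=2), enter IRQ0 at PC=0 (depth now 1)
Event 16 (INT 1): INT 1 arrives: push (IRQ0, PC=0), enter IRQ1 at PC=0 (depth now 2)
Event 17 (EXEC): [IRQ1] PC=0: DEC 1 -> ACC=22
Event 18 (EXEC): [IRQ1] PC=1: INC 3 -> ACC=25
Event 19 (EXEC): [IRQ1] PC=2: IRET -> resume IRQ0 at PC=0 (depth now 1)
Event 20 (EXEC): [IRQ0] PC=0: INC 4 -> ACC=29
Event 21 (INT 0): INT 0 arrives: push (IRQ0, PC=1), enter IRQ0 at PC=0 (depth now 2)
Event 22 (EXEC): [IRQ0] PC=0: INC 4 -> ACC=33
Event 23 (EXEC): [IRQ0] PC=1: INC 4 -> ACC=37
Event 24 (EXEC): [IRQ0] PC=2: IRET -> resume IRQ0 at PC=1 (depth now 1)
Event 25 (INT 1): INT 1 arrives: push (IRQ0, PC=1), enter IRQ1 at PC=0 (depth now 2)
Event 26 (EXEC): [IRQ1] PC=0: DEC 1 -> ACC=36
Event 27 (EXEC): [IRQ1] PC=1: INC 3 -> ACC=39
Event 28 (EXEC): [IRQ1] PC=2: IRET -> resume IRQ0 at PC=1 (depth now 1)
Event 29 (EXEC): [IRQ0] PC=1: INC 4 -> ACC=43
Event 30 (EXEC): [IRQ0] PC=2: IRET -> resume MAIN at PC=2 (depth now 0)
Event 31 (EXEC): [MAIN] PC=2: NOP
Event 32 (EXEC): [MAIN] PC=3: DEC 5 -> ACC=38
Event 33 (EXEC): [MAIN] PC=4: INC 3 -> ACC=41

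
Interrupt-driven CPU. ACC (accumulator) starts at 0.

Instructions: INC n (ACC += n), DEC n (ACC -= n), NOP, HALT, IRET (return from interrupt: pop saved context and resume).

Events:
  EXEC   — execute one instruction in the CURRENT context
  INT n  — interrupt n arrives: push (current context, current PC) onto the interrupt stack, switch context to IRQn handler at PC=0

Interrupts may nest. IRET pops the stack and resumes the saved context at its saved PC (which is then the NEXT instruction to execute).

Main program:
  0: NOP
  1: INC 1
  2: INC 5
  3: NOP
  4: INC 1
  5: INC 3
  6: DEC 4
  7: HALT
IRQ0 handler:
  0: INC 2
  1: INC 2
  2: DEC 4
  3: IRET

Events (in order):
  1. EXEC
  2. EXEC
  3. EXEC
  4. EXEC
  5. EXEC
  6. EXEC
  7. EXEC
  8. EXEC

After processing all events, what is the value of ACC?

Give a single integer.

Event 1 (EXEC): [MAIN] PC=0: NOP
Event 2 (EXEC): [MAIN] PC=1: INC 1 -> ACC=1
Event 3 (EXEC): [MAIN] PC=2: INC 5 -> ACC=6
Event 4 (EXEC): [MAIN] PC=3: NOP
Event 5 (EXEC): [MAIN] PC=4: INC 1 -> ACC=7
Event 6 (EXEC): [MAIN] PC=5: INC 3 -> ACC=10
Event 7 (EXEC): [MAIN] PC=6: DEC 4 -> ACC=6
Event 8 (EXEC): [MAIN] PC=7: HALT

Answer: 6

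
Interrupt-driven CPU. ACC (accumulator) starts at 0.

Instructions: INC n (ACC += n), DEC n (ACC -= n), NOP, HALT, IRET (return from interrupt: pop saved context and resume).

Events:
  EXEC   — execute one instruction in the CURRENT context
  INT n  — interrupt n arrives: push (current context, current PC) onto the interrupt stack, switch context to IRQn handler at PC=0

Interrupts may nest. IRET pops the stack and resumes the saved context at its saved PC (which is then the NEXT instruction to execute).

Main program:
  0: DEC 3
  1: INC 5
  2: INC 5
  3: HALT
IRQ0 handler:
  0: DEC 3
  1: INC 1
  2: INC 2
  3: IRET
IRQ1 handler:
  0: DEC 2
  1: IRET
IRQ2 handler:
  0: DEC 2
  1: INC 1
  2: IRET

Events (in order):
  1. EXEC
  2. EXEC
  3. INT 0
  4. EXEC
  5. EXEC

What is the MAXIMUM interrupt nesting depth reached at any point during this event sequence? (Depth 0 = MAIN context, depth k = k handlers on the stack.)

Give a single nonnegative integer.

Answer: 1

Derivation:
Event 1 (EXEC): [MAIN] PC=0: DEC 3 -> ACC=-3 [depth=0]
Event 2 (EXEC): [MAIN] PC=1: INC 5 -> ACC=2 [depth=0]
Event 3 (INT 0): INT 0 arrives: push (MAIN, PC=2), enter IRQ0 at PC=0 (depth now 1) [depth=1]
Event 4 (EXEC): [IRQ0] PC=0: DEC 3 -> ACC=-1 [depth=1]
Event 5 (EXEC): [IRQ0] PC=1: INC 1 -> ACC=0 [depth=1]
Max depth observed: 1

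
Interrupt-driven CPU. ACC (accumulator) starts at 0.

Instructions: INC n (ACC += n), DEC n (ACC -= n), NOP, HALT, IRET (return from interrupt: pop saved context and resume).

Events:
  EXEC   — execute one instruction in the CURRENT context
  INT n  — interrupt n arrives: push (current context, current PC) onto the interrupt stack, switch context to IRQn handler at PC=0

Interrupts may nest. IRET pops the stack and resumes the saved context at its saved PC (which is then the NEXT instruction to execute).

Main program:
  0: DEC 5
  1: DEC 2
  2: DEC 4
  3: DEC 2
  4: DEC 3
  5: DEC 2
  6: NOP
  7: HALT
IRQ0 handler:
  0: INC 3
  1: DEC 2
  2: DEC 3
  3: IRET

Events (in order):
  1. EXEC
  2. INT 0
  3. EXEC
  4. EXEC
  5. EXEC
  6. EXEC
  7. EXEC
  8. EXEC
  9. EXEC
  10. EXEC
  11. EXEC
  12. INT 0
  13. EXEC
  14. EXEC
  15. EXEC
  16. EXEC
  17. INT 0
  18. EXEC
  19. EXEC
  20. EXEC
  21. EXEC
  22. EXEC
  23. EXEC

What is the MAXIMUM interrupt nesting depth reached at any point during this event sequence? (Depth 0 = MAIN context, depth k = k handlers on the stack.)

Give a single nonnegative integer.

Answer: 1

Derivation:
Event 1 (EXEC): [MAIN] PC=0: DEC 5 -> ACC=-5 [depth=0]
Event 2 (INT 0): INT 0 arrives: push (MAIN, PC=1), enter IRQ0 at PC=0 (depth now 1) [depth=1]
Event 3 (EXEC): [IRQ0] PC=0: INC 3 -> ACC=-2 [depth=1]
Event 4 (EXEC): [IRQ0] PC=1: DEC 2 -> ACC=-4 [depth=1]
Event 5 (EXEC): [IRQ0] PC=2: DEC 3 -> ACC=-7 [depth=1]
Event 6 (EXEC): [IRQ0] PC=3: IRET -> resume MAIN at PC=1 (depth now 0) [depth=0]
Event 7 (EXEC): [MAIN] PC=1: DEC 2 -> ACC=-9 [depth=0]
Event 8 (EXEC): [MAIN] PC=2: DEC 4 -> ACC=-13 [depth=0]
Event 9 (EXEC): [MAIN] PC=3: DEC 2 -> ACC=-15 [depth=0]
Event 10 (EXEC): [MAIN] PC=4: DEC 3 -> ACC=-18 [depth=0]
Event 11 (EXEC): [MAIN] PC=5: DEC 2 -> ACC=-20 [depth=0]
Event 12 (INT 0): INT 0 arrives: push (MAIN, PC=6), enter IRQ0 at PC=0 (depth now 1) [depth=1]
Event 13 (EXEC): [IRQ0] PC=0: INC 3 -> ACC=-17 [depth=1]
Event 14 (EXEC): [IRQ0] PC=1: DEC 2 -> ACC=-19 [depth=1]
Event 15 (EXEC): [IRQ0] PC=2: DEC 3 -> ACC=-22 [depth=1]
Event 16 (EXEC): [IRQ0] PC=3: IRET -> resume MAIN at PC=6 (depth now 0) [depth=0]
Event 17 (INT 0): INT 0 arrives: push (MAIN, PC=6), enter IRQ0 at PC=0 (depth now 1) [depth=1]
Event 18 (EXEC): [IRQ0] PC=0: INC 3 -> ACC=-19 [depth=1]
Event 19 (EXEC): [IRQ0] PC=1: DEC 2 -> ACC=-21 [depth=1]
Event 20 (EXEC): [IRQ0] PC=2: DEC 3 -> ACC=-24 [depth=1]
Event 21 (EXEC): [IRQ0] PC=3: IRET -> resume MAIN at PC=6 (depth now 0) [depth=0]
Event 22 (EXEC): [MAIN] PC=6: NOP [depth=0]
Event 23 (EXEC): [MAIN] PC=7: HALT [depth=0]
Max depth observed: 1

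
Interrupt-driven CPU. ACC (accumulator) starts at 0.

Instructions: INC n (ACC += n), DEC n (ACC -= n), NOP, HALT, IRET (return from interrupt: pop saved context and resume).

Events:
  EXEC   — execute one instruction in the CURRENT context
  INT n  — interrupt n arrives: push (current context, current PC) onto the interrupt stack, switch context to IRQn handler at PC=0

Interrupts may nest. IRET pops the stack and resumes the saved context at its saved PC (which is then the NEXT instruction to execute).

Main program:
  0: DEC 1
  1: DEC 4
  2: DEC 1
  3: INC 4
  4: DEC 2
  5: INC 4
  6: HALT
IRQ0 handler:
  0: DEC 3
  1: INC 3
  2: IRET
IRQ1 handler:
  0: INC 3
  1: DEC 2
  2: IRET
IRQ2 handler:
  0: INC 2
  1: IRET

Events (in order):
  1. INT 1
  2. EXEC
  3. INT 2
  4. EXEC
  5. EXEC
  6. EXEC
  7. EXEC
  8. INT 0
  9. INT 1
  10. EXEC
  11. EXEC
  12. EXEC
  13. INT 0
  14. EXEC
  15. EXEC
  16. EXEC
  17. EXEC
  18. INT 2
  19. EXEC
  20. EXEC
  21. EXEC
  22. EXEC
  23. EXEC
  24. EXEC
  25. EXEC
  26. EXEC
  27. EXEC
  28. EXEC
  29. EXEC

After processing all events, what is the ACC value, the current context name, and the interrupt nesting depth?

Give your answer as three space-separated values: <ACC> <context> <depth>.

Answer: 6 MAIN 0

Derivation:
Event 1 (INT 1): INT 1 arrives: push (MAIN, PC=0), enter IRQ1 at PC=0 (depth now 1)
Event 2 (EXEC): [IRQ1] PC=0: INC 3 -> ACC=3
Event 3 (INT 2): INT 2 arrives: push (IRQ1, PC=1), enter IRQ2 at PC=0 (depth now 2)
Event 4 (EXEC): [IRQ2] PC=0: INC 2 -> ACC=5
Event 5 (EXEC): [IRQ2] PC=1: IRET -> resume IRQ1 at PC=1 (depth now 1)
Event 6 (EXEC): [IRQ1] PC=1: DEC 2 -> ACC=3
Event 7 (EXEC): [IRQ1] PC=2: IRET -> resume MAIN at PC=0 (depth now 0)
Event 8 (INT 0): INT 0 arrives: push (MAIN, PC=0), enter IRQ0 at PC=0 (depth now 1)
Event 9 (INT 1): INT 1 arrives: push (IRQ0, PC=0), enter IRQ1 at PC=0 (depth now 2)
Event 10 (EXEC): [IRQ1] PC=0: INC 3 -> ACC=6
Event 11 (EXEC): [IRQ1] PC=1: DEC 2 -> ACC=4
Event 12 (EXEC): [IRQ1] PC=2: IRET -> resume IRQ0 at PC=0 (depth now 1)
Event 13 (INT 0): INT 0 arrives: push (IRQ0, PC=0), enter IRQ0 at PC=0 (depth now 2)
Event 14 (EXEC): [IRQ0] PC=0: DEC 3 -> ACC=1
Event 15 (EXEC): [IRQ0] PC=1: INC 3 -> ACC=4
Event 16 (EXEC): [IRQ0] PC=2: IRET -> resume IRQ0 at PC=0 (depth now 1)
Event 17 (EXEC): [IRQ0] PC=0: DEC 3 -> ACC=1
Event 18 (INT 2): INT 2 arrives: push (IRQ0, PC=1), enter IRQ2 at PC=0 (depth now 2)
Event 19 (EXEC): [IRQ2] PC=0: INC 2 -> ACC=3
Event 20 (EXEC): [IRQ2] PC=1: IRET -> resume IRQ0 at PC=1 (depth now 1)
Event 21 (EXEC): [IRQ0] PC=1: INC 3 -> ACC=6
Event 22 (EXEC): [IRQ0] PC=2: IRET -> resume MAIN at PC=0 (depth now 0)
Event 23 (EXEC): [MAIN] PC=0: DEC 1 -> ACC=5
Event 24 (EXEC): [MAIN] PC=1: DEC 4 -> ACC=1
Event 25 (EXEC): [MAIN] PC=2: DEC 1 -> ACC=0
Event 26 (EXEC): [MAIN] PC=3: INC 4 -> ACC=4
Event 27 (EXEC): [MAIN] PC=4: DEC 2 -> ACC=2
Event 28 (EXEC): [MAIN] PC=5: INC 4 -> ACC=6
Event 29 (EXEC): [MAIN] PC=6: HALT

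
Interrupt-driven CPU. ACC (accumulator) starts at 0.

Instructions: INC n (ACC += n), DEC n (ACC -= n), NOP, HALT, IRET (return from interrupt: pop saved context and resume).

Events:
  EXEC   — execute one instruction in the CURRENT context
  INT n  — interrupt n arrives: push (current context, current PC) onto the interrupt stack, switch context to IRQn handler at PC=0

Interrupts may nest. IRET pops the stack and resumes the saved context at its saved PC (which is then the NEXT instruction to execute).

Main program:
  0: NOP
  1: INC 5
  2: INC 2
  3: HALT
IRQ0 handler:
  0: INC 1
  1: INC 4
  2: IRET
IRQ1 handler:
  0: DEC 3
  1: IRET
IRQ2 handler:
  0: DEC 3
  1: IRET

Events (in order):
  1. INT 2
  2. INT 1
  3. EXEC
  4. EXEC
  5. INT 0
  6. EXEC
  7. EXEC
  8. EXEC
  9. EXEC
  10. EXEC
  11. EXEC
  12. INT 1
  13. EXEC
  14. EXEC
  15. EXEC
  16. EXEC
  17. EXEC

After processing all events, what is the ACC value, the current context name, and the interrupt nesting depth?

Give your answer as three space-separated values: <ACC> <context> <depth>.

Event 1 (INT 2): INT 2 arrives: push (MAIN, PC=0), enter IRQ2 at PC=0 (depth now 1)
Event 2 (INT 1): INT 1 arrives: push (IRQ2, PC=0), enter IRQ1 at PC=0 (depth now 2)
Event 3 (EXEC): [IRQ1] PC=0: DEC 3 -> ACC=-3
Event 4 (EXEC): [IRQ1] PC=1: IRET -> resume IRQ2 at PC=0 (depth now 1)
Event 5 (INT 0): INT 0 arrives: push (IRQ2, PC=0), enter IRQ0 at PC=0 (depth now 2)
Event 6 (EXEC): [IRQ0] PC=0: INC 1 -> ACC=-2
Event 7 (EXEC): [IRQ0] PC=1: INC 4 -> ACC=2
Event 8 (EXEC): [IRQ0] PC=2: IRET -> resume IRQ2 at PC=0 (depth now 1)
Event 9 (EXEC): [IRQ2] PC=0: DEC 3 -> ACC=-1
Event 10 (EXEC): [IRQ2] PC=1: IRET -> resume MAIN at PC=0 (depth now 0)
Event 11 (EXEC): [MAIN] PC=0: NOP
Event 12 (INT 1): INT 1 arrives: push (MAIN, PC=1), enter IRQ1 at PC=0 (depth now 1)
Event 13 (EXEC): [IRQ1] PC=0: DEC 3 -> ACC=-4
Event 14 (EXEC): [IRQ1] PC=1: IRET -> resume MAIN at PC=1 (depth now 0)
Event 15 (EXEC): [MAIN] PC=1: INC 5 -> ACC=1
Event 16 (EXEC): [MAIN] PC=2: INC 2 -> ACC=3
Event 17 (EXEC): [MAIN] PC=3: HALT

Answer: 3 MAIN 0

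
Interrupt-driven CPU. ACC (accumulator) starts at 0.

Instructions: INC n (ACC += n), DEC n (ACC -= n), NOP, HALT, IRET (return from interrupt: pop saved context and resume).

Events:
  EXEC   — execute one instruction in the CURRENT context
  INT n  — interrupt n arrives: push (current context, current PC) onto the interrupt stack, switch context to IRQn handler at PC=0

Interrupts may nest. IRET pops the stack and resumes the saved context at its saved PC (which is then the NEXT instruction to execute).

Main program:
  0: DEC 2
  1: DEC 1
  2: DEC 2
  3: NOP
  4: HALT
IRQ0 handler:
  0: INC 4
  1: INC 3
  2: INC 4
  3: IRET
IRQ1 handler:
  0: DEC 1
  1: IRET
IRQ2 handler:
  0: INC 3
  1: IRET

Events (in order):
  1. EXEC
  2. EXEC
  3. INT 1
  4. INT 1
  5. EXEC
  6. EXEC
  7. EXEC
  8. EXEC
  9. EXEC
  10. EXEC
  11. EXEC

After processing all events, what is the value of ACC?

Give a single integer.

Answer: -7

Derivation:
Event 1 (EXEC): [MAIN] PC=0: DEC 2 -> ACC=-2
Event 2 (EXEC): [MAIN] PC=1: DEC 1 -> ACC=-3
Event 3 (INT 1): INT 1 arrives: push (MAIN, PC=2), enter IRQ1 at PC=0 (depth now 1)
Event 4 (INT 1): INT 1 arrives: push (IRQ1, PC=0), enter IRQ1 at PC=0 (depth now 2)
Event 5 (EXEC): [IRQ1] PC=0: DEC 1 -> ACC=-4
Event 6 (EXEC): [IRQ1] PC=1: IRET -> resume IRQ1 at PC=0 (depth now 1)
Event 7 (EXEC): [IRQ1] PC=0: DEC 1 -> ACC=-5
Event 8 (EXEC): [IRQ1] PC=1: IRET -> resume MAIN at PC=2 (depth now 0)
Event 9 (EXEC): [MAIN] PC=2: DEC 2 -> ACC=-7
Event 10 (EXEC): [MAIN] PC=3: NOP
Event 11 (EXEC): [MAIN] PC=4: HALT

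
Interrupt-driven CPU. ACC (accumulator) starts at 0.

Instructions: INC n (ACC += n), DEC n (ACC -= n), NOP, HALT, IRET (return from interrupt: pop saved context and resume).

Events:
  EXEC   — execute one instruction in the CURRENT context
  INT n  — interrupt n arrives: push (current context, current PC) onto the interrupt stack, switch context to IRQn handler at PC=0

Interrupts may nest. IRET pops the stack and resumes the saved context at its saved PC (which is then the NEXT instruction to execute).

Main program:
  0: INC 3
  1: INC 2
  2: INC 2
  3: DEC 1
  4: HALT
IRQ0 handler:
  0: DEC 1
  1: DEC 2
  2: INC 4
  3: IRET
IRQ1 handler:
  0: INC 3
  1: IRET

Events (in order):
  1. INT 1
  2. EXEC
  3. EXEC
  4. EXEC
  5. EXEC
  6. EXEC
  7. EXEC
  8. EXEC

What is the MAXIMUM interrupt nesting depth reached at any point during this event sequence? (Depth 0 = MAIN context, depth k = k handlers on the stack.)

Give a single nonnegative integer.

Event 1 (INT 1): INT 1 arrives: push (MAIN, PC=0), enter IRQ1 at PC=0 (depth now 1) [depth=1]
Event 2 (EXEC): [IRQ1] PC=0: INC 3 -> ACC=3 [depth=1]
Event 3 (EXEC): [IRQ1] PC=1: IRET -> resume MAIN at PC=0 (depth now 0) [depth=0]
Event 4 (EXEC): [MAIN] PC=0: INC 3 -> ACC=6 [depth=0]
Event 5 (EXEC): [MAIN] PC=1: INC 2 -> ACC=8 [depth=0]
Event 6 (EXEC): [MAIN] PC=2: INC 2 -> ACC=10 [depth=0]
Event 7 (EXEC): [MAIN] PC=3: DEC 1 -> ACC=9 [depth=0]
Event 8 (EXEC): [MAIN] PC=4: HALT [depth=0]
Max depth observed: 1

Answer: 1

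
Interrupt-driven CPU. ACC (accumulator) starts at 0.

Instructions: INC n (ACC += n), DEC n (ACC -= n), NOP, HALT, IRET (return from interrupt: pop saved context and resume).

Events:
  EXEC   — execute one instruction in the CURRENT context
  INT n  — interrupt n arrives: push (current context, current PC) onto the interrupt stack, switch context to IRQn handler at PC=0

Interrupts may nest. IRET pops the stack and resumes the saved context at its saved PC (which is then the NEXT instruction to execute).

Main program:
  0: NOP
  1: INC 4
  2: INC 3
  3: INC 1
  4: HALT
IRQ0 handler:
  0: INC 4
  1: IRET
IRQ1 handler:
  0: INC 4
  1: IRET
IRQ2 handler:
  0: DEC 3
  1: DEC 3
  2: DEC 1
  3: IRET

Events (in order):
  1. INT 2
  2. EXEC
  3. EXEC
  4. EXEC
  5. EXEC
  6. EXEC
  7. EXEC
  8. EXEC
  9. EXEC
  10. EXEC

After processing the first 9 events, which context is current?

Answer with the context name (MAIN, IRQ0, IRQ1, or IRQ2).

Answer: MAIN

Derivation:
Event 1 (INT 2): INT 2 arrives: push (MAIN, PC=0), enter IRQ2 at PC=0 (depth now 1)
Event 2 (EXEC): [IRQ2] PC=0: DEC 3 -> ACC=-3
Event 3 (EXEC): [IRQ2] PC=1: DEC 3 -> ACC=-6
Event 4 (EXEC): [IRQ2] PC=2: DEC 1 -> ACC=-7
Event 5 (EXEC): [IRQ2] PC=3: IRET -> resume MAIN at PC=0 (depth now 0)
Event 6 (EXEC): [MAIN] PC=0: NOP
Event 7 (EXEC): [MAIN] PC=1: INC 4 -> ACC=-3
Event 8 (EXEC): [MAIN] PC=2: INC 3 -> ACC=0
Event 9 (EXEC): [MAIN] PC=3: INC 1 -> ACC=1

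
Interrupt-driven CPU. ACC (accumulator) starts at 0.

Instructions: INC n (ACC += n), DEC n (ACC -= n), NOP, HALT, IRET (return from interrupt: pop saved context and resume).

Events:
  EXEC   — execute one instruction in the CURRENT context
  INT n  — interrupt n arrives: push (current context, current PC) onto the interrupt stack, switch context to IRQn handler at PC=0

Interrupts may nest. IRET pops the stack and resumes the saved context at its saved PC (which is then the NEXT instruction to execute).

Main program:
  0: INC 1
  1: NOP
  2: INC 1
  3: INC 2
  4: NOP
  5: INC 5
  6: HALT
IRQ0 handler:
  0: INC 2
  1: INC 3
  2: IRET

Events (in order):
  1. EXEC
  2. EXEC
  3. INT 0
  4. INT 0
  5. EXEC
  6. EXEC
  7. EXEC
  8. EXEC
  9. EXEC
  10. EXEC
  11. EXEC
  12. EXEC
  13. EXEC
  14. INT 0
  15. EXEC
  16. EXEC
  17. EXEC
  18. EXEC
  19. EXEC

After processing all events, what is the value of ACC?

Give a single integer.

Answer: 24

Derivation:
Event 1 (EXEC): [MAIN] PC=0: INC 1 -> ACC=1
Event 2 (EXEC): [MAIN] PC=1: NOP
Event 3 (INT 0): INT 0 arrives: push (MAIN, PC=2), enter IRQ0 at PC=0 (depth now 1)
Event 4 (INT 0): INT 0 arrives: push (IRQ0, PC=0), enter IRQ0 at PC=0 (depth now 2)
Event 5 (EXEC): [IRQ0] PC=0: INC 2 -> ACC=3
Event 6 (EXEC): [IRQ0] PC=1: INC 3 -> ACC=6
Event 7 (EXEC): [IRQ0] PC=2: IRET -> resume IRQ0 at PC=0 (depth now 1)
Event 8 (EXEC): [IRQ0] PC=0: INC 2 -> ACC=8
Event 9 (EXEC): [IRQ0] PC=1: INC 3 -> ACC=11
Event 10 (EXEC): [IRQ0] PC=2: IRET -> resume MAIN at PC=2 (depth now 0)
Event 11 (EXEC): [MAIN] PC=2: INC 1 -> ACC=12
Event 12 (EXEC): [MAIN] PC=3: INC 2 -> ACC=14
Event 13 (EXEC): [MAIN] PC=4: NOP
Event 14 (INT 0): INT 0 arrives: push (MAIN, PC=5), enter IRQ0 at PC=0 (depth now 1)
Event 15 (EXEC): [IRQ0] PC=0: INC 2 -> ACC=16
Event 16 (EXEC): [IRQ0] PC=1: INC 3 -> ACC=19
Event 17 (EXEC): [IRQ0] PC=2: IRET -> resume MAIN at PC=5 (depth now 0)
Event 18 (EXEC): [MAIN] PC=5: INC 5 -> ACC=24
Event 19 (EXEC): [MAIN] PC=6: HALT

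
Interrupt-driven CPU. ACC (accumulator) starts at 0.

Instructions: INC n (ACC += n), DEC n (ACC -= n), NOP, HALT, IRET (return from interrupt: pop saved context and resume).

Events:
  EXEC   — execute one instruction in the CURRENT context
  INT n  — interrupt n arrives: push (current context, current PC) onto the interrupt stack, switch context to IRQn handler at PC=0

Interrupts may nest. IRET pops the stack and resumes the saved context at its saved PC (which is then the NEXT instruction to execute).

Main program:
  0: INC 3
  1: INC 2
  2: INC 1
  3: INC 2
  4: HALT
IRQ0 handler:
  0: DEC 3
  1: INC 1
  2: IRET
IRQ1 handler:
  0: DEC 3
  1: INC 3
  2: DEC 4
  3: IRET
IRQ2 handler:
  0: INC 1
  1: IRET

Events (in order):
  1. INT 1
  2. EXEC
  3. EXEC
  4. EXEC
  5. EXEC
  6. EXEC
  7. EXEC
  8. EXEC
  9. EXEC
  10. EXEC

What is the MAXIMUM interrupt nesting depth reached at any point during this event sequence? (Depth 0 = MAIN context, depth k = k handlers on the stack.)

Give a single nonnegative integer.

Event 1 (INT 1): INT 1 arrives: push (MAIN, PC=0), enter IRQ1 at PC=0 (depth now 1) [depth=1]
Event 2 (EXEC): [IRQ1] PC=0: DEC 3 -> ACC=-3 [depth=1]
Event 3 (EXEC): [IRQ1] PC=1: INC 3 -> ACC=0 [depth=1]
Event 4 (EXEC): [IRQ1] PC=2: DEC 4 -> ACC=-4 [depth=1]
Event 5 (EXEC): [IRQ1] PC=3: IRET -> resume MAIN at PC=0 (depth now 0) [depth=0]
Event 6 (EXEC): [MAIN] PC=0: INC 3 -> ACC=-1 [depth=0]
Event 7 (EXEC): [MAIN] PC=1: INC 2 -> ACC=1 [depth=0]
Event 8 (EXEC): [MAIN] PC=2: INC 1 -> ACC=2 [depth=0]
Event 9 (EXEC): [MAIN] PC=3: INC 2 -> ACC=4 [depth=0]
Event 10 (EXEC): [MAIN] PC=4: HALT [depth=0]
Max depth observed: 1

Answer: 1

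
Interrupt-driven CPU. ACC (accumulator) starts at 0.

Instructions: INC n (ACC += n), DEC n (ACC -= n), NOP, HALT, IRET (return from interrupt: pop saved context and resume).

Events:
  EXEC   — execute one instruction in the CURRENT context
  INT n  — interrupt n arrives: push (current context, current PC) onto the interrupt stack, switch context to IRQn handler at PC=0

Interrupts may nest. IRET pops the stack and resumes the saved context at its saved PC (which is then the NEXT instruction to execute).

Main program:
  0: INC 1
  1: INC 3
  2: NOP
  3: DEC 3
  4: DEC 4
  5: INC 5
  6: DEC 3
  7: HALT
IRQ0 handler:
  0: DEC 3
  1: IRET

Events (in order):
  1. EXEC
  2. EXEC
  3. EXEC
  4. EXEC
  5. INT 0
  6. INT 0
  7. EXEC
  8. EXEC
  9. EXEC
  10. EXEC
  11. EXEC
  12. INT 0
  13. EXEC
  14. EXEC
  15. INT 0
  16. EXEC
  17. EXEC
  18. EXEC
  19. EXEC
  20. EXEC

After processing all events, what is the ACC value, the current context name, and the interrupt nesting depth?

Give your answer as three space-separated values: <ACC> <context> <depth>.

Event 1 (EXEC): [MAIN] PC=0: INC 1 -> ACC=1
Event 2 (EXEC): [MAIN] PC=1: INC 3 -> ACC=4
Event 3 (EXEC): [MAIN] PC=2: NOP
Event 4 (EXEC): [MAIN] PC=3: DEC 3 -> ACC=1
Event 5 (INT 0): INT 0 arrives: push (MAIN, PC=4), enter IRQ0 at PC=0 (depth now 1)
Event 6 (INT 0): INT 0 arrives: push (IRQ0, PC=0), enter IRQ0 at PC=0 (depth now 2)
Event 7 (EXEC): [IRQ0] PC=0: DEC 3 -> ACC=-2
Event 8 (EXEC): [IRQ0] PC=1: IRET -> resume IRQ0 at PC=0 (depth now 1)
Event 9 (EXEC): [IRQ0] PC=0: DEC 3 -> ACC=-5
Event 10 (EXEC): [IRQ0] PC=1: IRET -> resume MAIN at PC=4 (depth now 0)
Event 11 (EXEC): [MAIN] PC=4: DEC 4 -> ACC=-9
Event 12 (INT 0): INT 0 arrives: push (MAIN, PC=5), enter IRQ0 at PC=0 (depth now 1)
Event 13 (EXEC): [IRQ0] PC=0: DEC 3 -> ACC=-12
Event 14 (EXEC): [IRQ0] PC=1: IRET -> resume MAIN at PC=5 (depth now 0)
Event 15 (INT 0): INT 0 arrives: push (MAIN, PC=5), enter IRQ0 at PC=0 (depth now 1)
Event 16 (EXEC): [IRQ0] PC=0: DEC 3 -> ACC=-15
Event 17 (EXEC): [IRQ0] PC=1: IRET -> resume MAIN at PC=5 (depth now 0)
Event 18 (EXEC): [MAIN] PC=5: INC 5 -> ACC=-10
Event 19 (EXEC): [MAIN] PC=6: DEC 3 -> ACC=-13
Event 20 (EXEC): [MAIN] PC=7: HALT

Answer: -13 MAIN 0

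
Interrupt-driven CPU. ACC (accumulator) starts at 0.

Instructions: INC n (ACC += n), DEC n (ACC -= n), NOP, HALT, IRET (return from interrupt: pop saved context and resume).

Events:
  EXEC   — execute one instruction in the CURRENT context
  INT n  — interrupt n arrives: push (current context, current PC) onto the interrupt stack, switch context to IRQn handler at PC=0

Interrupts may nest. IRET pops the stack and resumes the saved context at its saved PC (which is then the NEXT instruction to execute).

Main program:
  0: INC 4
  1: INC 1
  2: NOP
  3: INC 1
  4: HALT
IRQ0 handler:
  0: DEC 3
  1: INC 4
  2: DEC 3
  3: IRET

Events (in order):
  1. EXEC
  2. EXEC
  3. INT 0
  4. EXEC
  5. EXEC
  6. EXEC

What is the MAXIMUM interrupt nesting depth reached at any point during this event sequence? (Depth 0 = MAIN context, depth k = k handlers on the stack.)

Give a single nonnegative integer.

Event 1 (EXEC): [MAIN] PC=0: INC 4 -> ACC=4 [depth=0]
Event 2 (EXEC): [MAIN] PC=1: INC 1 -> ACC=5 [depth=0]
Event 3 (INT 0): INT 0 arrives: push (MAIN, PC=2), enter IRQ0 at PC=0 (depth now 1) [depth=1]
Event 4 (EXEC): [IRQ0] PC=0: DEC 3 -> ACC=2 [depth=1]
Event 5 (EXEC): [IRQ0] PC=1: INC 4 -> ACC=6 [depth=1]
Event 6 (EXEC): [IRQ0] PC=2: DEC 3 -> ACC=3 [depth=1]
Max depth observed: 1

Answer: 1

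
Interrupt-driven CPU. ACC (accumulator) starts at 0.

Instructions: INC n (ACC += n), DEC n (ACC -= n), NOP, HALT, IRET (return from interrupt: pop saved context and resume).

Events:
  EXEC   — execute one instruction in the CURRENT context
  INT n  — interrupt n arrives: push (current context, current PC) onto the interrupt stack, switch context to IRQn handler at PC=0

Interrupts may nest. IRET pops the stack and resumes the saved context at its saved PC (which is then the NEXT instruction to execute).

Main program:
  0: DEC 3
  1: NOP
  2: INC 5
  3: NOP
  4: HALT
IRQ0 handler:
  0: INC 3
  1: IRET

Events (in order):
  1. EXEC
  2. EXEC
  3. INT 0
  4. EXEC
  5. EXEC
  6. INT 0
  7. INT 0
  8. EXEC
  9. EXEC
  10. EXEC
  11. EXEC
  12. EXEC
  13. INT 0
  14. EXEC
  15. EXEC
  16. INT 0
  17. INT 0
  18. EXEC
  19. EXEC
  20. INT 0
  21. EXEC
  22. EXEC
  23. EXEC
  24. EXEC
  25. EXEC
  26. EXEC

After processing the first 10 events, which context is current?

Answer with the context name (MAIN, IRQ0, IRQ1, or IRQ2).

Event 1 (EXEC): [MAIN] PC=0: DEC 3 -> ACC=-3
Event 2 (EXEC): [MAIN] PC=1: NOP
Event 3 (INT 0): INT 0 arrives: push (MAIN, PC=2), enter IRQ0 at PC=0 (depth now 1)
Event 4 (EXEC): [IRQ0] PC=0: INC 3 -> ACC=0
Event 5 (EXEC): [IRQ0] PC=1: IRET -> resume MAIN at PC=2 (depth now 0)
Event 6 (INT 0): INT 0 arrives: push (MAIN, PC=2), enter IRQ0 at PC=0 (depth now 1)
Event 7 (INT 0): INT 0 arrives: push (IRQ0, PC=0), enter IRQ0 at PC=0 (depth now 2)
Event 8 (EXEC): [IRQ0] PC=0: INC 3 -> ACC=3
Event 9 (EXEC): [IRQ0] PC=1: IRET -> resume IRQ0 at PC=0 (depth now 1)
Event 10 (EXEC): [IRQ0] PC=0: INC 3 -> ACC=6

Answer: IRQ0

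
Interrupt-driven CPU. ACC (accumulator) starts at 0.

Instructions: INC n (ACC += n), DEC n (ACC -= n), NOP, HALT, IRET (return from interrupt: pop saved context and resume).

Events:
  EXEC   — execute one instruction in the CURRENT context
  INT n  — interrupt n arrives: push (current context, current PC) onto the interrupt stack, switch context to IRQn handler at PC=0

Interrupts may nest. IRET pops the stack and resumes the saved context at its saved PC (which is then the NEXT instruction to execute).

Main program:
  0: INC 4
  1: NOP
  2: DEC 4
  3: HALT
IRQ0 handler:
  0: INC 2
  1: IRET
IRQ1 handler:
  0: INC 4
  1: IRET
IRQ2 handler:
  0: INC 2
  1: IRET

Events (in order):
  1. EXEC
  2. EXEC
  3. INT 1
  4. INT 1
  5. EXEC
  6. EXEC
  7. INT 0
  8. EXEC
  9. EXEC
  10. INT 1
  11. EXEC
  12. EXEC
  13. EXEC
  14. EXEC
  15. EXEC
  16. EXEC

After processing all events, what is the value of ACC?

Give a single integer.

Event 1 (EXEC): [MAIN] PC=0: INC 4 -> ACC=4
Event 2 (EXEC): [MAIN] PC=1: NOP
Event 3 (INT 1): INT 1 arrives: push (MAIN, PC=2), enter IRQ1 at PC=0 (depth now 1)
Event 4 (INT 1): INT 1 arrives: push (IRQ1, PC=0), enter IRQ1 at PC=0 (depth now 2)
Event 5 (EXEC): [IRQ1] PC=0: INC 4 -> ACC=8
Event 6 (EXEC): [IRQ1] PC=1: IRET -> resume IRQ1 at PC=0 (depth now 1)
Event 7 (INT 0): INT 0 arrives: push (IRQ1, PC=0), enter IRQ0 at PC=0 (depth now 2)
Event 8 (EXEC): [IRQ0] PC=0: INC 2 -> ACC=10
Event 9 (EXEC): [IRQ0] PC=1: IRET -> resume IRQ1 at PC=0 (depth now 1)
Event 10 (INT 1): INT 1 arrives: push (IRQ1, PC=0), enter IRQ1 at PC=0 (depth now 2)
Event 11 (EXEC): [IRQ1] PC=0: INC 4 -> ACC=14
Event 12 (EXEC): [IRQ1] PC=1: IRET -> resume IRQ1 at PC=0 (depth now 1)
Event 13 (EXEC): [IRQ1] PC=0: INC 4 -> ACC=18
Event 14 (EXEC): [IRQ1] PC=1: IRET -> resume MAIN at PC=2 (depth now 0)
Event 15 (EXEC): [MAIN] PC=2: DEC 4 -> ACC=14
Event 16 (EXEC): [MAIN] PC=3: HALT

Answer: 14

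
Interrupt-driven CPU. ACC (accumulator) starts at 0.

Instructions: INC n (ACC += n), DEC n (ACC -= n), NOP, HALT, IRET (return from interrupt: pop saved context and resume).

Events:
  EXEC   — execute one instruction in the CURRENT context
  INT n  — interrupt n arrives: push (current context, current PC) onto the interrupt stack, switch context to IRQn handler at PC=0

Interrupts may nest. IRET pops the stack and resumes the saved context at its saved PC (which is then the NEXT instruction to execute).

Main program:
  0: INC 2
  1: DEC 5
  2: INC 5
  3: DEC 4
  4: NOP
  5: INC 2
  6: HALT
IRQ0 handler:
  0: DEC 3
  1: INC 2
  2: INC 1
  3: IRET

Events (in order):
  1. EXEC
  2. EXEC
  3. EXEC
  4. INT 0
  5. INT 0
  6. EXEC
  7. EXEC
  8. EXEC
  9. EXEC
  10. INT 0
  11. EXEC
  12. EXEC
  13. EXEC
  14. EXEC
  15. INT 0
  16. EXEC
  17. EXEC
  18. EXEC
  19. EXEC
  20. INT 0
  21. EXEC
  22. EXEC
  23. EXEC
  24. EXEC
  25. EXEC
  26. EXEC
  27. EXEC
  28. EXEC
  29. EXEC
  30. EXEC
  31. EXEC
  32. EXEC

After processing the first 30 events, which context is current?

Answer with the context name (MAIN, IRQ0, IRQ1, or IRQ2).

Answer: MAIN

Derivation:
Event 1 (EXEC): [MAIN] PC=0: INC 2 -> ACC=2
Event 2 (EXEC): [MAIN] PC=1: DEC 5 -> ACC=-3
Event 3 (EXEC): [MAIN] PC=2: INC 5 -> ACC=2
Event 4 (INT 0): INT 0 arrives: push (MAIN, PC=3), enter IRQ0 at PC=0 (depth now 1)
Event 5 (INT 0): INT 0 arrives: push (IRQ0, PC=0), enter IRQ0 at PC=0 (depth now 2)
Event 6 (EXEC): [IRQ0] PC=0: DEC 3 -> ACC=-1
Event 7 (EXEC): [IRQ0] PC=1: INC 2 -> ACC=1
Event 8 (EXEC): [IRQ0] PC=2: INC 1 -> ACC=2
Event 9 (EXEC): [IRQ0] PC=3: IRET -> resume IRQ0 at PC=0 (depth now 1)
Event 10 (INT 0): INT 0 arrives: push (IRQ0, PC=0), enter IRQ0 at PC=0 (depth now 2)
Event 11 (EXEC): [IRQ0] PC=0: DEC 3 -> ACC=-1
Event 12 (EXEC): [IRQ0] PC=1: INC 2 -> ACC=1
Event 13 (EXEC): [IRQ0] PC=2: INC 1 -> ACC=2
Event 14 (EXEC): [IRQ0] PC=3: IRET -> resume IRQ0 at PC=0 (depth now 1)
Event 15 (INT 0): INT 0 arrives: push (IRQ0, PC=0), enter IRQ0 at PC=0 (depth now 2)
Event 16 (EXEC): [IRQ0] PC=0: DEC 3 -> ACC=-1
Event 17 (EXEC): [IRQ0] PC=1: INC 2 -> ACC=1
Event 18 (EXEC): [IRQ0] PC=2: INC 1 -> ACC=2
Event 19 (EXEC): [IRQ0] PC=3: IRET -> resume IRQ0 at PC=0 (depth now 1)
Event 20 (INT 0): INT 0 arrives: push (IRQ0, PC=0), enter IRQ0 at PC=0 (depth now 2)
Event 21 (EXEC): [IRQ0] PC=0: DEC 3 -> ACC=-1
Event 22 (EXEC): [IRQ0] PC=1: INC 2 -> ACC=1
Event 23 (EXEC): [IRQ0] PC=2: INC 1 -> ACC=2
Event 24 (EXEC): [IRQ0] PC=3: IRET -> resume IRQ0 at PC=0 (depth now 1)
Event 25 (EXEC): [IRQ0] PC=0: DEC 3 -> ACC=-1
Event 26 (EXEC): [IRQ0] PC=1: INC 2 -> ACC=1
Event 27 (EXEC): [IRQ0] PC=2: INC 1 -> ACC=2
Event 28 (EXEC): [IRQ0] PC=3: IRET -> resume MAIN at PC=3 (depth now 0)
Event 29 (EXEC): [MAIN] PC=3: DEC 4 -> ACC=-2
Event 30 (EXEC): [MAIN] PC=4: NOP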